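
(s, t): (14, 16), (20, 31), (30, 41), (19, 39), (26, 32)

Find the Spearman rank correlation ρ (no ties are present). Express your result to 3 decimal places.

Rank s: 1, 3, 5, 2, 4
Rank t: 1, 2, 5, 4, 3
d = rank(s) − rank(t): 0, 1, 0, -2, 1; Σd² = 6
ρ = 1 − 6Σd² / [n(n²−1)] = 1 − 6×6 / (5×24) = 1 − 36/120 ≈ 0.700

0.700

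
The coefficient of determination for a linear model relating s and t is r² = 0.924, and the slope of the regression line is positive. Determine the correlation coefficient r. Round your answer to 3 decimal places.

0.961

|r| = √0.924 = 0.961
The association is positive, so r = 0.961.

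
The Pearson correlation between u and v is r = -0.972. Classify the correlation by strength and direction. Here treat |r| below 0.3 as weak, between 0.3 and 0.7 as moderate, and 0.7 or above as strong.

r = -0.972 < 0 so the relationship is negative.
|r| = 0.972, which falls in the strong range.

strong negative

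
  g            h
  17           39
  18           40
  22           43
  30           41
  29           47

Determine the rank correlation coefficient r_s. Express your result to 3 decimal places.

0.700

Rank g: 1, 2, 3, 5, 4
Rank h: 1, 2, 4, 3, 5
d = rank(g) − rank(h): 0, 0, -1, 2, -1; Σd² = 6
ρ = 1 − 6Σd² / [n(n²−1)] = 1 − 6×6 / (5×24) = 1 − 36/120 ≈ 0.700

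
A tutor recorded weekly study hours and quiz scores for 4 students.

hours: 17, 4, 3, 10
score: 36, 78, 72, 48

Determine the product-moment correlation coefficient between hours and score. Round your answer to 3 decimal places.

-0.961

n = 4, Σx = 34, Σy = 234, Σx² = 414, Σy² = 14868, Σxy = 1620
nΣxy − ΣxΣy = 6480 − 7956 = -1476
nΣx² − (Σx)² = 1656 − 1156 = 500; nΣy² − (Σy)² = 59472 − 54756 = 4716
r = -1476 / √(500 × 4716) = -1476 / 1535.5781 ≈ -0.961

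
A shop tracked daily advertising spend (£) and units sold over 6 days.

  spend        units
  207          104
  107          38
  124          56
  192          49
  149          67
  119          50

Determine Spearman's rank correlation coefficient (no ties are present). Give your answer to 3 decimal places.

Rank spend: 6, 1, 3, 5, 4, 2
Rank units: 6, 1, 4, 2, 5, 3
d = rank(spend) − rank(units): 0, 0, -1, 3, -1, -1; Σd² = 12
ρ = 1 − 6Σd² / [n(n²−1)] = 1 − 6×12 / (6×35) = 1 − 72/210 ≈ 0.657

0.657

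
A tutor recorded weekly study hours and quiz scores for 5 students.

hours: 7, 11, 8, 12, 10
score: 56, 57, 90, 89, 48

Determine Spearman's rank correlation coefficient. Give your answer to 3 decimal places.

Rank hours: 1, 4, 2, 5, 3
Rank score: 2, 3, 5, 4, 1
d = rank(hours) − rank(score): -1, 1, -3, 1, 2; Σd² = 16
ρ = 1 − 6Σd² / [n(n²−1)] = 1 − 6×16 / (5×24) = 1 − 96/120 ≈ 0.200

0.200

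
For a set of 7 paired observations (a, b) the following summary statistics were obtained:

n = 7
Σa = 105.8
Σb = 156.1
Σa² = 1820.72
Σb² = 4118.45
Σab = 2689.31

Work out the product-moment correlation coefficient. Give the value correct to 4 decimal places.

0.8779

r = (nΣab − ΣaΣb) / √[(nΣa² − (Σa)²)(nΣb² − (Σb)²)]
Numerator: 7×2689.31 − 105.8×156.1 = 2309.79
Denominator: √[(12745.04 − 11193.64)(28829.15 − 24367.21)] = √[1551.4 × 4461.94] = 2631.0176
r = 2309.79 / 2631.0176 ≈ 0.8779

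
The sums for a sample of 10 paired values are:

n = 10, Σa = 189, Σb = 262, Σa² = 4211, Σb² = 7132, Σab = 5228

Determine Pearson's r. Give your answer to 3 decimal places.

r = (nΣab − ΣaΣb) / √[(nΣa² − (Σa)²)(nΣb² − (Σb)²)]
Numerator: 10×5228 − 189×262 = 2762
Denominator: √[(42110 − 35721)(71320 − 68644)] = √[6389 × 2676] = 4134.8475
r = 2762 / 4134.8475 ≈ 0.668

0.668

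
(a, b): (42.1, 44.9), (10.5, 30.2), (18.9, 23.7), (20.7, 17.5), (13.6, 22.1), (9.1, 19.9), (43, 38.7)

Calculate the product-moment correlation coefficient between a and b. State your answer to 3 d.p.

0.817

n = 7, Σa = 157.9, Σb = 197, Σa² = 4785.13, Σb² = 6178.1, Σab = 5163.32
nΣab − ΣaΣb = 36143.24 − 31106.3 = 5036.94
nΣa² − (Σa)² = 33495.91 − 24932.41 = 8563.5; nΣb² − (Σb)² = 43246.7 − 38809 = 4437.7
r = 5036.94 / √(8563.5 × 4437.7) = 5036.94 / 6164.5960 ≈ 0.817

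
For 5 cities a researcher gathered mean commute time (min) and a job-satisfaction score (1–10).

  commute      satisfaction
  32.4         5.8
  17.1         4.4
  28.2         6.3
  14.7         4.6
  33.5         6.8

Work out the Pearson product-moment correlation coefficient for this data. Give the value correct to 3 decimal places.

n = 5, Σx = 125.9, Σy = 27.9, Σx² = 3475.75, Σy² = 160.09, Σxy = 736.24
nΣxy − ΣxΣy = 3681.2 − 3512.61 = 168.59
nΣx² − (Σx)² = 17378.75 − 15850.81 = 1527.94; nΣy² − (Σy)² = 800.45 − 778.41 = 22.04
r = 168.59 / √(1527.94 × 22.04) = 168.59 / 183.5097 ≈ 0.919

0.919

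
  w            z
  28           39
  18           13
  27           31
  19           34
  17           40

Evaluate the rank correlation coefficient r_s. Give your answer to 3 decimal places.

Rank w: 5, 2, 4, 3, 1
Rank z: 4, 1, 2, 3, 5
d = rank(w) − rank(z): 1, 1, 2, 0, -4; Σd² = 22
ρ = 1 − 6Σd² / [n(n²−1)] = 1 − 6×22 / (5×24) = 1 − 132/120 ≈ -0.100

-0.100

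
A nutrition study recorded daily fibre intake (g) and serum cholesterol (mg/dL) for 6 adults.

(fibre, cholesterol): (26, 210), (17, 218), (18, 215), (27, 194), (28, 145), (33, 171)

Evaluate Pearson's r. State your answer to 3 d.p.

-0.734

n = 6, Σx = 149, Σy = 1153, Σx² = 3891, Σy² = 225751, Σxy = 27977
nΣxy − ΣxΣy = 167862 − 171797 = -3935
nΣx² − (Σx)² = 23346 − 22201 = 1145; nΣy² − (Σy)² = 1354506 − 1329409 = 25097
r = -3935 / √(1145 × 25097) = -3935 / 5360.6030 ≈ -0.734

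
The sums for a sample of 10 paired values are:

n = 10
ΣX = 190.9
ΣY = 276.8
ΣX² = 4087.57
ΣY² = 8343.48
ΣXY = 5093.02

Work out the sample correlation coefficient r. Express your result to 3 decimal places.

-0.348

r = (nΣXY − ΣXΣY) / √[(nΣX² − (ΣX)²)(nΣY² − (ΣY)²)]
Numerator: 10×5093.02 − 190.9×276.8 = -1910.92
Denominator: √[(40875.7 − 36442.81)(83434.8 − 76618.24)] = √[4432.89 × 6816.56] = 5497.0047
r = -1910.92 / 5497.0047 ≈ -0.348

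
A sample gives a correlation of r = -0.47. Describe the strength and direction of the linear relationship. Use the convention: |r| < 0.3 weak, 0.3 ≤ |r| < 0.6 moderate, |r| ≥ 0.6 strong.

r = -0.47 < 0 so the relationship is negative.
|r| = 0.47, which falls in the moderate range.

moderate negative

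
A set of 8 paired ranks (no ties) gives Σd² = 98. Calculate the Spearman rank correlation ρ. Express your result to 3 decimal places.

-0.167

ρ = 1 − 6Σd² / [n(n²−1)] = 1 − 6×98 / (8×63)
  = 1 − 588/504 = 1 − 1.1667 ≈ -0.167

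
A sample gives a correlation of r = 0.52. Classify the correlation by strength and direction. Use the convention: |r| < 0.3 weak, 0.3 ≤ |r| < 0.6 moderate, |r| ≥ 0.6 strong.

r = 0.52 > 0 so the relationship is positive.
|r| = 0.52, which falls in the moderate range.

moderate positive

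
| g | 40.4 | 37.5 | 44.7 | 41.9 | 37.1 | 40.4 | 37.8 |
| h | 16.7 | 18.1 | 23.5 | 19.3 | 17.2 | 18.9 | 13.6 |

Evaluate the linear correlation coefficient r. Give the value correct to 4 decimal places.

n = 7, Σg = 279.8, Σh = 127.3, Σg² = 11229.52, Σh² = 2369.25, Σgh = 5128.31
nΣgh − ΣgΣh = 35898.17 − 35618.54 = 279.63
nΣg² − (Σg)² = 78606.64 − 78288.04 = 318.6; nΣh² − (Σh)² = 16584.75 − 16205.29 = 379.46
r = 279.63 / √(318.6 × 379.46) = 279.63 / 347.7010 ≈ 0.8042

0.8042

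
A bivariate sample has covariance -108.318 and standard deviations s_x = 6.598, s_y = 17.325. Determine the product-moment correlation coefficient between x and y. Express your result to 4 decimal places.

-0.9476

r = Cov(x,y) / (s_x · s_y) = -108.318 / (6.598 × 17.325)
  = -108.318 / 114.3103 ≈ -0.9476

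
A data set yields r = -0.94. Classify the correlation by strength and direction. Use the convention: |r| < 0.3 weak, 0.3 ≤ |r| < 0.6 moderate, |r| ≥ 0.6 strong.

r = -0.94 < 0 so the relationship is negative.
|r| = 0.94, which falls in the strong range.

strong negative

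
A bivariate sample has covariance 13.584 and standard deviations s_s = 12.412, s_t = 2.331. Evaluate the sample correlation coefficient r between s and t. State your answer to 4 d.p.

r = Cov(s,t) / (s_s · s_t) = 13.584 / (12.412 × 2.331)
  = 13.584 / 28.9324 ≈ 0.4695

0.4695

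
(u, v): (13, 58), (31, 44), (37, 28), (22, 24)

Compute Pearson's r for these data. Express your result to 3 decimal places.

-0.577

n = 4, Σu = 103, Σv = 154, Σu² = 2983, Σv² = 6660, Σuv = 3682
nΣuv − ΣuΣv = 14728 − 15862 = -1134
nΣu² − (Σu)² = 11932 − 10609 = 1323; nΣv² − (Σv)² = 26640 − 23716 = 2924
r = -1134 / √(1323 × 2924) = -1134 / 1966.8381 ≈ -0.577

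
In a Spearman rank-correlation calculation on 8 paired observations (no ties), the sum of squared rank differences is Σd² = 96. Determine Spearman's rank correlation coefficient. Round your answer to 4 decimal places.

ρ = 1 − 6Σd² / [n(n²−1)] = 1 − 6×96 / (8×63)
  = 1 − 576/504 = 1 − 1.14286 ≈ -0.1429

-0.1429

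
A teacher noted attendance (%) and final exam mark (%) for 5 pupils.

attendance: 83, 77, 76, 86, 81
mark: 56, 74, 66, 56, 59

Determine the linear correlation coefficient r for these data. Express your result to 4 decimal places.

-0.8490

n = 5, Σx = 403, Σy = 311, Σx² = 32551, Σy² = 19585, Σxy = 24957
nΣxy − ΣxΣy = 124785 − 125333 = -548
nΣx² − (Σx)² = 162755 − 162409 = 346; nΣy² − (Σy)² = 97925 − 96721 = 1204
r = -548 / √(346 × 1204) = -548 / 645.4332 ≈ -0.8490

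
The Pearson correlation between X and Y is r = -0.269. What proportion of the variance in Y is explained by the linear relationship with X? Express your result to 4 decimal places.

0.0724

r² = (-0.269)² = 0.0724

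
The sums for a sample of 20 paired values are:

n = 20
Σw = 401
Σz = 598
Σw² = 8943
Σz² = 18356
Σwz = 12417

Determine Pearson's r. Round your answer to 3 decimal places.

r = (nΣwz − ΣwΣz) / √[(nΣw² − (Σw)²)(nΣz² − (Σz)²)]
Numerator: 20×12417 − 401×598 = 8542
Denominator: √[(178860 − 160801)(367120 − 357604)] = √[18059 × 9516] = 13109.1359
r = 8542 / 13109.1359 ≈ 0.652

0.652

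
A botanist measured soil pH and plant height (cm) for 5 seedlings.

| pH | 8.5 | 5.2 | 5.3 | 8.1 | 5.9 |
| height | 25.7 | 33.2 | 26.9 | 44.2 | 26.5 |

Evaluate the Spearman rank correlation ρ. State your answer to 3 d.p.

Rank pH: 5, 1, 2, 4, 3
Rank height: 1, 4, 3, 5, 2
d = rank(pH) − rank(height): 4, -3, -1, -1, 1; Σd² = 28
ρ = 1 − 6Σd² / [n(n²−1)] = 1 − 6×28 / (5×24) = 1 − 168/120 ≈ -0.400

-0.400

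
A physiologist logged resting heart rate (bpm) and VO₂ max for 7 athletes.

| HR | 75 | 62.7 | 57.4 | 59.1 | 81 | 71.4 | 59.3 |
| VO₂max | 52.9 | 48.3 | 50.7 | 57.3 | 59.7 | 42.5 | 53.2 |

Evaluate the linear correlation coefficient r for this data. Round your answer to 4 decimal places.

n = 7, Σx = 465.9, Σy = 364.6, Σx² = 31519.31, Σy² = 19185.66, Σxy = 24317.48
nΣxy − ΣxΣy = 170222.36 − 169867.14 = 355.22
nΣx² − (Σx)² = 220635.17 − 217062.81 = 3572.36; nΣy² − (Σy)² = 134299.62 − 132933.16 = 1366.46
r = 355.22 / √(3572.36 × 1366.46) = 355.22 / 2209.4088 ≈ 0.1608

0.1608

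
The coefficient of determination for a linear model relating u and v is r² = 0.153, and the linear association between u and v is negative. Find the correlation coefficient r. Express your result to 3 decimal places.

|r| = √0.153 = 0.391
The association is negative, so r = −0.391.

-0.391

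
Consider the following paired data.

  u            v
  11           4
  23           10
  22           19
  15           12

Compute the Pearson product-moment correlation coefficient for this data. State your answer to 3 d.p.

n = 4, Σu = 71, Σv = 45, Σu² = 1359, Σv² = 621, Σuv = 872
nΣuv − ΣuΣv = 3488 − 3195 = 293
nΣu² − (Σu)² = 5436 − 5041 = 395; nΣv² − (Σv)² = 2484 − 2025 = 459
r = 293 / √(395 × 459) = 293 / 425.7992 ≈ 0.688

0.688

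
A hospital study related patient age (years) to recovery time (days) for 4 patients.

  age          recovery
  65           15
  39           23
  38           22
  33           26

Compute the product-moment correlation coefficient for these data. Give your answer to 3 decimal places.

n = 4, Σx = 175, Σy = 86, Σx² = 8279, Σy² = 1914, Σxy = 3566
nΣxy − ΣxΣy = 14264 − 15050 = -786
nΣx² − (Σx)² = 33116 − 30625 = 2491; nΣy² − (Σy)² = 7656 − 7396 = 260
r = -786 / √(2491 × 260) = -786 / 804.7733 ≈ -0.977

-0.977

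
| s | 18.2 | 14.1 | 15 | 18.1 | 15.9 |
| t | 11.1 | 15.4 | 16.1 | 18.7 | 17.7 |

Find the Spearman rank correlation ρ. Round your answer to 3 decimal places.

Rank s: 5, 1, 2, 4, 3
Rank t: 1, 2, 3, 5, 4
d = rank(s) − rank(t): 4, -1, -1, -1, -1; Σd² = 20
ρ = 1 − 6Σd² / [n(n²−1)] = 1 − 6×20 / (5×24) = 1 − 120/120 ≈ 0.000

0.000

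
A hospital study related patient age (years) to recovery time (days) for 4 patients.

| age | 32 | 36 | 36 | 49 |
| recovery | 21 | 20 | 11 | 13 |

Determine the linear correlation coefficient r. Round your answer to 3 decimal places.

n = 4, Σx = 153, Σy = 65, Σx² = 6017, Σy² = 1131, Σxy = 2425
nΣxy − ΣxΣy = 9700 − 9945 = -245
nΣx² − (Σx)² = 24068 − 23409 = 659; nΣy² − (Σy)² = 4524 − 4225 = 299
r = -245 / √(659 × 299) = -245 / 443.8930 ≈ -0.552

-0.552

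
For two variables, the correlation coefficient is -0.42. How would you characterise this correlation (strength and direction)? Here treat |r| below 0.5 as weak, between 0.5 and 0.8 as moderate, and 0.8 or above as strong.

r = -0.42 < 0 so the relationship is negative.
|r| = 0.42, which falls in the weak range.

weak negative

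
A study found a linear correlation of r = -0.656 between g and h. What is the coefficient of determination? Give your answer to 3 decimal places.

r² = (-0.656)² = 0.430

0.430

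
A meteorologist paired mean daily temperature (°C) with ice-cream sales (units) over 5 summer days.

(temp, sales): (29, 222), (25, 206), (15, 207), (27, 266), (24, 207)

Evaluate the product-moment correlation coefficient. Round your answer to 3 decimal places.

0.453

n = 5, Σx = 120, Σy = 1108, Σx² = 2996, Σy² = 248174, Σxy = 26843
nΣxy − ΣxΣy = 134215 − 132960 = 1255
nΣx² − (Σx)² = 14980 − 14400 = 580; nΣy² − (Σy)² = 1240870 − 1227664 = 13206
r = 1255 / √(580 × 13206) = 1255 / 2767.5766 ≈ 0.453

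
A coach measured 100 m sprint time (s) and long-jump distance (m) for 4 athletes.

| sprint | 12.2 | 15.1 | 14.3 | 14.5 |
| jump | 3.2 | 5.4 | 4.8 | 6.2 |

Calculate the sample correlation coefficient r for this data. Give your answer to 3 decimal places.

n = 4, Σx = 56.1, Σy = 19.6, Σx² = 791.59, Σy² = 100.88, Σxy = 279.12
nΣxy − ΣxΣy = 1116.48 − 1099.56 = 16.92
nΣx² − (Σx)² = 3166.36 − 3147.21 = 19.15; nΣy² − (Σy)² = 403.52 − 384.16 = 19.36
r = 16.92 / √(19.15 × 19.36) = 16.92 / 19.2547 ≈ 0.879

0.879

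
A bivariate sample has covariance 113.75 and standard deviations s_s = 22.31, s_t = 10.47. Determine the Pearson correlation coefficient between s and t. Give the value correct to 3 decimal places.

r = Cov(s,t) / (s_s · s_t) = 113.75 / (22.31 × 10.47)
  = 113.75 / 233.5857 ≈ 0.487

0.487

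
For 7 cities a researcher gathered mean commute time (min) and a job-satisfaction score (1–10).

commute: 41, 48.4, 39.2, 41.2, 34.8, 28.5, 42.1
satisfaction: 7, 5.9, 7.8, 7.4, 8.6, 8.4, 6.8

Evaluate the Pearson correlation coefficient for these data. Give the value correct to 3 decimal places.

-0.910

n = 7, Σx = 275.2, Σy = 51.9, Σx² = 11053.34, Σy² = 390.17, Σxy = 2008.16
nΣxy − ΣxΣy = 14057.12 − 14282.88 = -225.76
nΣx² − (Σx)² = 77373.38 − 75735.04 = 1638.34; nΣy² − (Σy)² = 2731.19 − 2693.61 = 37.58
r = -225.76 / √(1638.34 × 37.58) = -225.76 / 248.1306 ≈ -0.910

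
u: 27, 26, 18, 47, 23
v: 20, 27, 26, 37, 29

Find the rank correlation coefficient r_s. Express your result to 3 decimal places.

0.300

Rank u: 4, 3, 1, 5, 2
Rank v: 1, 3, 2, 5, 4
d = rank(u) − rank(v): 3, 0, -1, 0, -2; Σd² = 14
ρ = 1 − 6Σd² / [n(n²−1)] = 1 − 6×14 / (5×24) = 1 − 84/120 ≈ 0.300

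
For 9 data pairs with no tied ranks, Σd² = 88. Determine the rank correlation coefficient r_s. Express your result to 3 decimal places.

0.267

ρ = 1 − 6Σd² / [n(n²−1)] = 1 − 6×88 / (9×80)
  = 1 − 528/720 = 1 − 0.7333 ≈ 0.267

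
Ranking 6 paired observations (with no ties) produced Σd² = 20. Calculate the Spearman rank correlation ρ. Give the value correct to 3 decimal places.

0.429

ρ = 1 − 6Σd² / [n(n²−1)] = 1 − 6×20 / (6×35)
  = 1 − 120/210 = 1 − 0.5714 ≈ 0.429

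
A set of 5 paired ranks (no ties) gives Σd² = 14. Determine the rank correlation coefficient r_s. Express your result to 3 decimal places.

0.300

ρ = 1 − 6Σd² / [n(n²−1)] = 1 − 6×14 / (5×24)
  = 1 − 84/120 = 1 − 0.7000 ≈ 0.300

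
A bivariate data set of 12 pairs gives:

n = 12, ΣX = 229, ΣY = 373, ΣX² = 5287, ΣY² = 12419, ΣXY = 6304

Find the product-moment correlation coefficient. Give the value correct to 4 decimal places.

r = (nΣXY − ΣXΣY) / √[(nΣX² − (ΣX)²)(nΣY² − (ΣY)²)]
Numerator: 12×6304 − 229×373 = -9769
Denominator: √[(63444 − 52441)(149028 − 139129)] = √[11003 × 9899] = 10436.4121
r = -9769 / 10436.4121 ≈ -0.9360

-0.9360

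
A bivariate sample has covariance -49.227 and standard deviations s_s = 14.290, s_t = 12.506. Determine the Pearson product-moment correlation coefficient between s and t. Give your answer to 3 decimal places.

r = Cov(s,t) / (s_s · s_t) = -49.227 / (14.290 × 12.506)
  = -49.227 / 178.7107 ≈ -0.275

-0.275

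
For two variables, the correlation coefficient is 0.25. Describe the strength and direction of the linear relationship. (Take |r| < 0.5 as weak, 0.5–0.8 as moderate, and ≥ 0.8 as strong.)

r = 0.25 > 0 so the relationship is positive.
|r| = 0.25, which falls in the weak range.

weak positive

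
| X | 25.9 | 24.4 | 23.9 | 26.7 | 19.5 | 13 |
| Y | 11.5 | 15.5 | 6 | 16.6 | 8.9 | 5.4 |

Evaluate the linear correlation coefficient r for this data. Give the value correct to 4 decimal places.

n = 6, ΣX = 133.4, ΣY = 63.9, ΣX² = 3099.52, ΣY² = 792.43, ΣXY = 1506.42
nΣXY − ΣXΣY = 9038.52 − 8524.26 = 514.26
nΣX² − (ΣX)² = 18597.12 − 17795.56 = 801.56; nΣY² − (ΣY)² = 4754.58 − 4083.21 = 671.37
r = 514.26 / √(801.56 × 671.37) = 514.26 / 733.5825 ≈ 0.7010

0.7010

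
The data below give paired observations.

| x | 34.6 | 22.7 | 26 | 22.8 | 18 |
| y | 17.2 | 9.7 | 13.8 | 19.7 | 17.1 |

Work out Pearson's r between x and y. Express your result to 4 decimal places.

n = 5, Σx = 124.1, Σy = 77.5, Σx² = 3232.29, Σy² = 1260.87, Σxy = 1931.07
nΣxy − ΣxΣy = 9655.35 − 9617.75 = 37.6
nΣx² − (Σx)² = 16161.45 − 15400.81 = 760.64; nΣy² − (Σy)² = 6304.35 − 6006.25 = 298.1
r = 37.6 / √(760.64 × 298.1) = 37.6 / 476.1794 ≈ 0.0790

0.0790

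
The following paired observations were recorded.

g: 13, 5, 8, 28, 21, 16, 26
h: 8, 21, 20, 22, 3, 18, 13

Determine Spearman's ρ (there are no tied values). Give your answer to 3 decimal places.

-0.071

Rank g: 3, 1, 2, 7, 5, 4, 6
Rank h: 2, 6, 5, 7, 1, 4, 3
d = rank(g) − rank(h): 1, -5, -3, 0, 4, 0, 3; Σd² = 60
ρ = 1 − 6Σd² / [n(n²−1)] = 1 − 6×60 / (7×48) = 1 − 360/336 ≈ -0.071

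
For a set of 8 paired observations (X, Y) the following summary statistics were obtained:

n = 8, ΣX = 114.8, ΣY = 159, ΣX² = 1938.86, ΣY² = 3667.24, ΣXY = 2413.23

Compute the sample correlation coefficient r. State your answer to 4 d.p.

0.3422

r = (nΣXY − ΣXΣY) / √[(nΣX² − (ΣX)²)(nΣY² − (ΣY)²)]
Numerator: 8×2413.23 − 114.8×159 = 1052.64
Denominator: √[(15510.88 − 13179.04)(29337.92 − 25281)] = √[2331.84 × 4056.92] = 3075.7257
r = 1052.64 / 3075.7257 ≈ 0.3422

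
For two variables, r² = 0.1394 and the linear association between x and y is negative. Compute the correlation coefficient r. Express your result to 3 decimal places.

|r| = √0.1394 = 0.373
The association is negative, so r = −0.373.

-0.373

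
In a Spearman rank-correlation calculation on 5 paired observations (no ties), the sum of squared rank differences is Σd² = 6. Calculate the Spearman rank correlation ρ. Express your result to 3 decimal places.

ρ = 1 − 6Σd² / [n(n²−1)] = 1 − 6×6 / (5×24)
  = 1 − 36/120 = 1 − 0.3000 ≈ 0.700

0.700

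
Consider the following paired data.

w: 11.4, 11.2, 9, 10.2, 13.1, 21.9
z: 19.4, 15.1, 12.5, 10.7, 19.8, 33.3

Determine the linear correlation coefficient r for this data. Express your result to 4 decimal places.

0.9631

n = 6, Σw = 76.8, Σz = 110.8, Σw² = 1091.66, Σz² = 2376.04, Σwz = 1600.57
nΣwz − ΣwΣz = 9603.42 − 8509.44 = 1093.98
nΣw² − (Σw)² = 6549.96 − 5898.24 = 651.72; nΣz² − (Σz)² = 14256.24 − 12276.64 = 1979.6
r = 1093.98 / √(651.72 × 1979.6) = 1093.98 / 1135.8455 ≈ 0.9631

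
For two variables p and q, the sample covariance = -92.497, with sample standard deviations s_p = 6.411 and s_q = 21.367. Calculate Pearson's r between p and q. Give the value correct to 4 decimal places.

r = Cov(p,q) / (s_p · s_q) = -92.497 / (6.411 × 21.367)
  = -92.497 / 136.9838 ≈ -0.6752

-0.6752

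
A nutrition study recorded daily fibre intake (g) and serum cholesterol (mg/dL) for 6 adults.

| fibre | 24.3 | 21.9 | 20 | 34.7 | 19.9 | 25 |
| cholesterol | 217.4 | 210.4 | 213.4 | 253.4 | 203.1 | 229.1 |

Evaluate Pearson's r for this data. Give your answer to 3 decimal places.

n = 6, Σx = 145.8, Σy = 1326.8, Σx² = 3695.2, Σy² = 295018.46, Σxy = 32720.75
nΣxy − ΣxΣy = 196324.5 − 193447.44 = 2877.06
nΣx² − (Σx)² = 22171.2 − 21257.64 = 913.56; nΣy² − (Σy)² = 1770110.76 − 1760398.24 = 9712.52
r = 2877.06 / √(913.56 × 9712.52) = 2877.06 / 2978.7531 ≈ 0.966

0.966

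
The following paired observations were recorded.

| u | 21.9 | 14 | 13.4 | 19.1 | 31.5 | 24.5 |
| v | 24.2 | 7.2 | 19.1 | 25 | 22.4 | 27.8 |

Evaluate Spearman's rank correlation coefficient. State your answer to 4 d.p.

Rank u: 4, 2, 1, 3, 6, 5
Rank v: 4, 1, 2, 5, 3, 6
d = rank(u) − rank(v): 0, 1, -1, -2, 3, -1; Σd² = 16
ρ = 1 − 6Σd² / [n(n²−1)] = 1 − 6×16 / (6×35) = 1 − 96/210 ≈ 0.5429

0.5429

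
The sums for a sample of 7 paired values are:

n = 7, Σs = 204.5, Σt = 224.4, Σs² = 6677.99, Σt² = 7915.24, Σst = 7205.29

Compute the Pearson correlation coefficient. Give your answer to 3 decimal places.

0.912

r = (nΣst − ΣsΣt) / √[(nΣs² − (Σs)²)(nΣt² − (Σt)²)]
Numerator: 7×7205.29 − 204.5×224.4 = 4547.23
Denominator: √[(46745.93 − 41820.25)(55406.68 − 50355.36)] = √[4925.68 × 5051.32] = 4988.1044
r = 4547.23 / 4988.1044 ≈ 0.912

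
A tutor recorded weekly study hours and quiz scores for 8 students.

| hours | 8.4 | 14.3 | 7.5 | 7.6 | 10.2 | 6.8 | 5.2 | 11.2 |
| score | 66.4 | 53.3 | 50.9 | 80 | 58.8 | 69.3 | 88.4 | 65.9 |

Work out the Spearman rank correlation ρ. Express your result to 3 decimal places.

-0.571

Rank hours: 5, 8, 3, 4, 6, 2, 1, 7
Rank score: 5, 2, 1, 7, 3, 6, 8, 4
d = rank(hours) − rank(score): 0, 6, 2, -3, 3, -4, -7, 3; Σd² = 132
ρ = 1 − 6Σd² / [n(n²−1)] = 1 − 6×132 / (8×63) = 1 − 792/504 ≈ -0.571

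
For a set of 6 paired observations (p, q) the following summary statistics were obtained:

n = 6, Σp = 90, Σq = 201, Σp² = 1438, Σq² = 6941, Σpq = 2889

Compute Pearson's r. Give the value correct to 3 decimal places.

r = (nΣpq − ΣpΣq) / √[(nΣp² − (Σp)²)(nΣq² − (Σq)²)]
Numerator: 6×2889 − 90×201 = -756
Denominator: √[(8628 − 8100)(41646 − 40401)] = √[528 × 1245] = 810.7774
r = -756 / 810.7774 ≈ -0.932

-0.932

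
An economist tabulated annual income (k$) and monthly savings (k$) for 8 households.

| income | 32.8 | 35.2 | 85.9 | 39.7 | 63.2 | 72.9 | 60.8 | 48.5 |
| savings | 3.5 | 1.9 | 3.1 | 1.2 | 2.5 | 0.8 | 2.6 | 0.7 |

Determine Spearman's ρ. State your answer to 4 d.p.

-0.0714

Rank income: 1, 2, 8, 3, 6, 7, 5, 4
Rank savings: 8, 4, 7, 3, 5, 2, 6, 1
d = rank(income) − rank(savings): -7, -2, 1, 0, 1, 5, -1, 3; Σd² = 90
ρ = 1 − 6Σd² / [n(n²−1)] = 1 − 6×90 / (8×63) = 1 − 540/504 ≈ -0.0714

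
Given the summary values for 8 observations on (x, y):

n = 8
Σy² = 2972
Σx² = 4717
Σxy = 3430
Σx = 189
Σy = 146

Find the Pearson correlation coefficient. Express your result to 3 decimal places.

r = (nΣxy − ΣxΣy) / √[(nΣx² − (Σx)²)(nΣy² − (Σy)²)]
Numerator: 8×3430 − 189×146 = -154
Denominator: √[(37736 − 35721)(23776 − 21316)] = √[2015 × 2460] = 2226.4097
r = -154 / 2226.4097 ≈ -0.069

-0.069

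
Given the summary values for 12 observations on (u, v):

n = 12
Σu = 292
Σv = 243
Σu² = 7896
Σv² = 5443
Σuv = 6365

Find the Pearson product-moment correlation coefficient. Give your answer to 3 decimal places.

0.703

r = (nΣuv − ΣuΣv) / √[(nΣu² − (Σu)²)(nΣv² − (Σv)²)]
Numerator: 12×6365 − 292×243 = 5424
Denominator: √[(94752 − 85264)(65316 − 59049)] = √[9488 × 6267] = 7711.1151
r = 5424 / 7711.1151 ≈ 0.703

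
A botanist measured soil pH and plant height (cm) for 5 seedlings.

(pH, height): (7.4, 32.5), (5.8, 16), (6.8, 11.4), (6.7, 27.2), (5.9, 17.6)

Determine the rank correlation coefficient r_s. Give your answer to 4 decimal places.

0.4000

Rank pH: 5, 1, 4, 3, 2
Rank height: 5, 2, 1, 4, 3
d = rank(pH) − rank(height): 0, -1, 3, -1, -1; Σd² = 12
ρ = 1 − 6Σd² / [n(n²−1)] = 1 − 6×12 / (5×24) = 1 − 72/120 ≈ 0.4000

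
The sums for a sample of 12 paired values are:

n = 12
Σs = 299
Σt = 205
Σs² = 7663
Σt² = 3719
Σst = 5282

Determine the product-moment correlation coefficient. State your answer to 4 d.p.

0.8100

r = (nΣst − ΣsΣt) / √[(nΣs² − (Σs)²)(nΣt² − (Σt)²)]
Numerator: 12×5282 − 299×205 = 2089
Denominator: √[(91956 − 89401)(44628 − 42025)] = √[2555 × 2603] = 2578.8883
r = 2089 / 2578.8883 ≈ 0.8100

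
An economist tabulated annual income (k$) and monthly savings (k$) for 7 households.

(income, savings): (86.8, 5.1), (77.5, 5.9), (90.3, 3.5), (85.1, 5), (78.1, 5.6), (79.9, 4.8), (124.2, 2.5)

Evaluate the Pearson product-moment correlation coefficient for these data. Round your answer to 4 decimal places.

-0.8942

n = 7, Σx = 621.9, Σy = 32.4, Σx² = 56845.85, Σy² = 158.72, Σxy = 2772.86
nΣxy − ΣxΣy = 19410.02 − 20149.56 = -739.54
nΣx² − (Σx)² = 397920.95 − 386759.61 = 11161.34; nΣy² − (Σy)² = 1111.04 − 1049.76 = 61.28
r = -739.54 / √(11161.34 × 61.28) = -739.54 / 827.0229 ≈ -0.8942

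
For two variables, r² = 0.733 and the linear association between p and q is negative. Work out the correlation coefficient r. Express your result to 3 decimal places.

|r| = √0.733 = 0.856
The association is negative, so r = −0.856.

-0.856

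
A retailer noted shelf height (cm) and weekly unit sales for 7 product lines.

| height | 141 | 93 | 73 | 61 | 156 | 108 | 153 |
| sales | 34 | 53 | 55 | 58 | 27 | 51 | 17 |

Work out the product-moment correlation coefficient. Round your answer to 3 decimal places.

n = 7, Σx = 785, Σy = 295, Σx² = 96989, Σy² = 13973, Σxy = 29597
nΣxy − ΣxΣy = 207179 − 231575 = -24396
nΣx² − (Σx)² = 678923 − 616225 = 62698; nΣy² − (Σy)² = 97811 − 87025 = 10786
r = -24396 / √(62698 × 10786) = -24396 / 26005.0116 ≈ -0.938

-0.938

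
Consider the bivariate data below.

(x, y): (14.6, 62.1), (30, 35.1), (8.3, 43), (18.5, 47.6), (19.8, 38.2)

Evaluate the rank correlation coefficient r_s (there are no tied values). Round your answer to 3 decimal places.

Rank x: 2, 5, 1, 3, 4
Rank y: 5, 1, 3, 4, 2
d = rank(x) − rank(y): -3, 4, -2, -1, 2; Σd² = 34
ρ = 1 − 6Σd² / [n(n²−1)] = 1 − 6×34 / (5×24) = 1 − 204/120 ≈ -0.700

-0.700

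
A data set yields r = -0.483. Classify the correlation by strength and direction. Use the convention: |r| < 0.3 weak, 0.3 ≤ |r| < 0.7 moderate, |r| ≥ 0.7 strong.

r = -0.483 < 0 so the relationship is negative.
|r| = 0.483, which falls in the moderate range.

moderate negative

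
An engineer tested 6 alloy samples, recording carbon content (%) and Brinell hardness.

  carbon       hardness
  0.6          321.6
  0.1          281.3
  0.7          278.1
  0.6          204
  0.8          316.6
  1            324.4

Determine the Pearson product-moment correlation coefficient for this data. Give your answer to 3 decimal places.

n = 6, Σx = 3.8, Σy = 1726, Σx² = 2.86, Σy² = 506982.78, Σxy = 1115.84
nΣxy − ΣxΣy = 6695.04 − 6558.8 = 136.24
nΣx² − (Σx)² = 17.16 − 14.44 = 2.72; nΣy² − (Σy)² = 3041896.68 − 2979076 = 62820.68
r = 136.24 / √(2.72 × 62820.68) = 136.24 / 413.3670 ≈ 0.330

0.330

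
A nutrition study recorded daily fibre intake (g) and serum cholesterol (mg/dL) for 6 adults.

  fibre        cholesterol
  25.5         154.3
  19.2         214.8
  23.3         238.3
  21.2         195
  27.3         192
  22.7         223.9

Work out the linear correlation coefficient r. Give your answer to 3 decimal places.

-0.453

n = 6, Σx = 139.2, Σy = 1218.3, Σx² = 3271.8, Σy² = 251754.63, Σxy = 28069.33
nΣxy − ΣxΣy = 168415.98 − 169587.36 = -1171.38
nΣx² − (Σx)² = 19630.8 − 19376.64 = 254.16; nΣy² − (Σy)² = 1510527.78 − 1484254.89 = 26272.89
r = -1171.38 / √(254.16 × 26272.89) = -1171.38 / 2584.0893 ≈ -0.453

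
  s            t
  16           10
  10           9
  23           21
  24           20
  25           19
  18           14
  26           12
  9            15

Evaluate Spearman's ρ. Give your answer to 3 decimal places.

0.357

Rank s: 3, 2, 5, 6, 7, 4, 8, 1
Rank t: 2, 1, 8, 7, 6, 4, 3, 5
d = rank(s) − rank(t): 1, 1, -3, -1, 1, 0, 5, -4; Σd² = 54
ρ = 1 − 6Σd² / [n(n²−1)] = 1 − 6×54 / (8×63) = 1 − 324/504 ≈ 0.357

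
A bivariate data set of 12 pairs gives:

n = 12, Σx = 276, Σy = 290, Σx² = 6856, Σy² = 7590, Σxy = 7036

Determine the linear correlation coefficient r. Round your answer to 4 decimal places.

r = (nΣxy − ΣxΣy) / √[(nΣx² − (Σx)²)(nΣy² − (Σy)²)]
Numerator: 12×7036 − 276×290 = 4392
Denominator: √[(82272 − 76176)(91080 − 84100)] = √[6096 × 6980] = 6523.0422
r = 4392 / 6523.0422 ≈ 0.6733

0.6733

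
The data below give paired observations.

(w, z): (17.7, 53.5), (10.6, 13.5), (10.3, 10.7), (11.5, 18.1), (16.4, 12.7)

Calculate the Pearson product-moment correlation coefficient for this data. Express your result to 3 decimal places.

n = 5, Σw = 66.5, Σz = 108.5, Σw² = 932.95, Σz² = 3647.89, Σwz = 1616.69
nΣwz − ΣwΣz = 8083.45 − 7215.25 = 868.2
nΣw² − (Σw)² = 4664.75 − 4422.25 = 242.5; nΣz² − (Σz)² = 18239.45 − 11772.25 = 6467.2
r = 868.2 / √(242.5 × 6467.2) = 868.2 / 1252.3163 ≈ 0.693

0.693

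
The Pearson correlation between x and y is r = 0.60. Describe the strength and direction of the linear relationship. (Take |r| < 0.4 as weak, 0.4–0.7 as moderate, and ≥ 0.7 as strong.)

r = 0.60 > 0 so the relationship is positive.
|r| = 0.60, which falls in the moderate range.

moderate positive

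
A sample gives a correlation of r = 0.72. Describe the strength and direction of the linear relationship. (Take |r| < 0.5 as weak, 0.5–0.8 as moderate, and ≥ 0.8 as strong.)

moderate positive

r = 0.72 > 0 so the relationship is positive.
|r| = 0.72, which falls in the moderate range.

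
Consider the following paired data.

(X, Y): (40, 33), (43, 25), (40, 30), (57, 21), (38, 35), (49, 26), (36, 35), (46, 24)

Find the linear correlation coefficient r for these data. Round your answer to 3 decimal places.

n = 8, ΣX = 349, ΣY = 229, ΣX² = 15555, ΣY² = 6757, ΣXY = 9760
nΣXY − ΣXΣY = 78080 − 79921 = -1841
nΣX² − (ΣX)² = 124440 − 121801 = 2639; nΣY² − (ΣY)² = 54056 − 52441 = 1615
r = -1841 / √(2639 × 1615) = -1841 / 2064.4576 ≈ -0.892

-0.892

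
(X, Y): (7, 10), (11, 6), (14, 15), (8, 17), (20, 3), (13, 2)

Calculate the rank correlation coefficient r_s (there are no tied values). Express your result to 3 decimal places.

-0.429

Rank X: 1, 3, 5, 2, 6, 4
Rank Y: 4, 3, 5, 6, 2, 1
d = rank(X) − rank(Y): -3, 0, 0, -4, 4, 3; Σd² = 50
ρ = 1 − 6Σd² / [n(n²−1)] = 1 − 6×50 / (6×35) = 1 − 300/210 ≈ -0.429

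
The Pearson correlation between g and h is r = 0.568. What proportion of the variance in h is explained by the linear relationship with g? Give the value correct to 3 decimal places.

0.323

r² = (0.568)² = 0.323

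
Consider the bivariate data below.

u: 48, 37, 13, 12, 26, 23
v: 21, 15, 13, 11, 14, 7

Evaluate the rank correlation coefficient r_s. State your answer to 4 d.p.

Rank u: 6, 5, 2, 1, 4, 3
Rank v: 6, 5, 3, 2, 4, 1
d = rank(u) − rank(v): 0, 0, -1, -1, 0, 2; Σd² = 6
ρ = 1 − 6Σd² / [n(n²−1)] = 1 − 6×6 / (6×35) = 1 − 36/210 ≈ 0.8286

0.8286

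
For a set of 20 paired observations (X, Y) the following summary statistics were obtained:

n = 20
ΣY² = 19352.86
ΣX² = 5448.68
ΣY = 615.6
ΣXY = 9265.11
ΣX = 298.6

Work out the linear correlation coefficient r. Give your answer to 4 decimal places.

r = (nΣXY − ΣXΣY) / √[(nΣX² − (ΣX)²)(nΣY² − (ΣY)²)]
Numerator: 20×9265.11 − 298.6×615.6 = 1484.04
Denominator: √[(108973.6 − 89161.96)(387057.2 − 378963.36)] = √[19811.64 × 8093.84] = 12663.0267
r = 1484.04 / 12663.0267 ≈ 0.1172

0.1172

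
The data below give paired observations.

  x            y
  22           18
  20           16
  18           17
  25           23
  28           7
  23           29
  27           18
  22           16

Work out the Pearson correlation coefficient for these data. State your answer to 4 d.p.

-0.2142

n = 8, Σx = 185, Σy = 144, Σx² = 4359, Σy² = 2868, Σxy = 3298
nΣxy − ΣxΣy = 26384 − 26640 = -256
nΣx² − (Σx)² = 34872 − 34225 = 647; nΣy² − (Σy)² = 22944 − 20736 = 2208
r = -256 / √(647 × 2208) = -256 / 1195.2305 ≈ -0.2142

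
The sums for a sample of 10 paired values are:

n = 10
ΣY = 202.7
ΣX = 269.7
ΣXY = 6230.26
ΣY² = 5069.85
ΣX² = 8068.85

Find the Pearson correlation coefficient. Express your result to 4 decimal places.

0.8734

r = (nΣXY − ΣXΣY) / √[(nΣX² − (ΣX)²)(nΣY² − (ΣY)²)]
Numerator: 10×6230.26 − 269.7×202.7 = 7634.41
Denominator: √[(80688.5 − 72738.09)(50698.5 − 41087.29)] = √[7950.41 × 9611.21] = 8741.4564
r = 7634.41 / 8741.4564 ≈ 0.8734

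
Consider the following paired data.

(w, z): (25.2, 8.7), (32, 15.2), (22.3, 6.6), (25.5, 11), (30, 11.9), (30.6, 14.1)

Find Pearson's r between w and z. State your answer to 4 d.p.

n = 6, Σw = 165.6, Σz = 67.5, Σw² = 4642.94, Σz² = 811.71, Σwz = 1921.78
nΣwz − ΣwΣz = 11530.68 − 11178 = 352.68
nΣw² − (Σw)² = 27857.64 − 27423.36 = 434.28; nΣz² − (Σz)² = 4870.26 − 4556.25 = 314.01
r = 352.68 / √(434.28 × 314.01) = 352.68 / 369.2807 ≈ 0.9550

0.9550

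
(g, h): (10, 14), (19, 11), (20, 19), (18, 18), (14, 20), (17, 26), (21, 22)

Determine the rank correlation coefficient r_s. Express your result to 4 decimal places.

0.1429

Rank g: 1, 5, 6, 4, 2, 3, 7
Rank h: 2, 1, 4, 3, 5, 7, 6
d = rank(g) − rank(h): -1, 4, 2, 1, -3, -4, 1; Σd² = 48
ρ = 1 − 6Σd² / [n(n²−1)] = 1 − 6×48 / (7×48) = 1 − 288/336 ≈ 0.1429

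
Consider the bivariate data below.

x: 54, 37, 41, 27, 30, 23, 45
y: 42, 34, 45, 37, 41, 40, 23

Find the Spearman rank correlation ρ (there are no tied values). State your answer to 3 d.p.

Rank x: 7, 4, 5, 2, 3, 1, 6
Rank y: 6, 2, 7, 3, 5, 4, 1
d = rank(x) − rank(y): 1, 2, -2, -1, -2, -3, 5; Σd² = 48
ρ = 1 − 6Σd² / [n(n²−1)] = 1 − 6×48 / (7×48) = 1 − 288/336 ≈ 0.143

0.143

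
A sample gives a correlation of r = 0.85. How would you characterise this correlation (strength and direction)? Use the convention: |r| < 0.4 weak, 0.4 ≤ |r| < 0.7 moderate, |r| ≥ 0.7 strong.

strong positive

r = 0.85 > 0 so the relationship is positive.
|r| = 0.85, which falls in the strong range.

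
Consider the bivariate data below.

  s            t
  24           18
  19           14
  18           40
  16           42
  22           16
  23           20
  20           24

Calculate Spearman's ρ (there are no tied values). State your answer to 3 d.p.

-0.536

Rank s: 7, 3, 2, 1, 5, 6, 4
Rank t: 3, 1, 6, 7, 2, 4, 5
d = rank(s) − rank(t): 4, 2, -4, -6, 3, 2, -1; Σd² = 86
ρ = 1 − 6Σd² / [n(n²−1)] = 1 − 6×86 / (7×48) = 1 − 516/336 ≈ -0.536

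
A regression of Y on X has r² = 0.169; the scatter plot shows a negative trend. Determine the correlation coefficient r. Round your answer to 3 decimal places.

|r| = √0.169 = 0.411
The association is negative, so r = −0.411.

-0.411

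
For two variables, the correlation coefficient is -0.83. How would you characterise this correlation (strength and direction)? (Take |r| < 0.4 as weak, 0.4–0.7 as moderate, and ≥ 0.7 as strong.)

strong negative

r = -0.83 < 0 so the relationship is negative.
|r| = 0.83, which falls in the strong range.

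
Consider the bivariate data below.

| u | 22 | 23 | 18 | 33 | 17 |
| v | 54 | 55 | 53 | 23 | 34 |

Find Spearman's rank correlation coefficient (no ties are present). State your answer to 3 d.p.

0.000

Rank u: 3, 4, 2, 5, 1
Rank v: 4, 5, 3, 1, 2
d = rank(u) − rank(v): -1, -1, -1, 4, -1; Σd² = 20
ρ = 1 − 6Σd² / [n(n²−1)] = 1 − 6×20 / (5×24) = 1 − 120/120 ≈ 0.000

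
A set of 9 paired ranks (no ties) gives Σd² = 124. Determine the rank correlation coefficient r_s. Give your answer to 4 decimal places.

ρ = 1 − 6Σd² / [n(n²−1)] = 1 − 6×124 / (9×80)
  = 1 − 744/720 = 1 − 1.03333 ≈ -0.0333

-0.0333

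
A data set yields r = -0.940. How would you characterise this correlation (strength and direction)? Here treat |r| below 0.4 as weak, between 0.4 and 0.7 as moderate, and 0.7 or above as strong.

strong negative

r = -0.940 < 0 so the relationship is negative.
|r| = 0.940, which falls in the strong range.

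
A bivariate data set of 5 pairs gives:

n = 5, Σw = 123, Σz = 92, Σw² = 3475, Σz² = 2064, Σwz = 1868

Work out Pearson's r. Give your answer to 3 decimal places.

-0.968

r = (nΣwz − ΣwΣz) / √[(nΣw² − (Σw)²)(nΣz² − (Σz)²)]
Numerator: 5×1868 − 123×92 = -1976
Denominator: √[(17375 − 15129)(10320 − 8464)] = √[2246 × 1856] = 2041.7091
r = -1976 / 2041.7091 ≈ -0.968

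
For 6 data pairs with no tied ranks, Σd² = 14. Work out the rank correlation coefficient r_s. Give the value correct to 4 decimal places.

0.6000

ρ = 1 − 6Σd² / [n(n²−1)] = 1 − 6×14 / (6×35)
  = 1 − 84/210 = 1 − 0.40000 ≈ 0.6000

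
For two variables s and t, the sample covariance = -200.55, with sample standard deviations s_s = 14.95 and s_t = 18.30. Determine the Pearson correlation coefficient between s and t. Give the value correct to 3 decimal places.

r = Cov(s,t) / (s_s · s_t) = -200.55 / (14.95 × 18.30)
  = -200.55 / 273.5850 ≈ -0.733

-0.733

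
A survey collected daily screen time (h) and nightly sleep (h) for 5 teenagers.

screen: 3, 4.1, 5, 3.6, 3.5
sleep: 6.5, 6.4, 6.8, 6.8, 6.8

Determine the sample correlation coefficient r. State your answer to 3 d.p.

0.251

n = 5, Σx = 19.2, Σy = 33.3, Σx² = 76.02, Σy² = 221.93, Σxy = 128.02
nΣxy − ΣxΣy = 640.1 − 639.36 = 0.74
nΣx² − (Σx)² = 380.1 − 368.64 = 11.46; nΣy² − (Σy)² = 1109.65 − 1108.89 = 0.76
r = 0.74 / √(11.46 × 0.76) = 0.74 / 2.9512 ≈ 0.251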